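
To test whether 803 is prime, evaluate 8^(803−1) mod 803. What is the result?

8^1 ≡ 8 (mod 803)
8^2 ≡ 8^2 = 64 ≡ 64 (mod 803)
8^4 ≡ 64^2 = 4096 ≡ 81 (mod 803)
8^8 ≡ 81^2 = 6561 ≡ 137 (mod 803)
8^16 ≡ 137^2 = 18769 ≡ 300 (mod 803)
8^32 ≡ 300^2 = 90000 ≡ 64 (mod 803)
8^64 ≡ 64^2 = 4096 ≡ 81 (mod 803)
8^128 ≡ 81^2 = 6561 ≡ 137 (mod 803)
8^256 ≡ 137^2 = 18769 ≡ 300 (mod 803)
8^512 ≡ 300^2 = 90000 ≡ 64 (mod 803)
802 = 512 + 256 + 32 + 2 in binary powers of 2.
So 8^802 ≡ 64 · 300 · 64 · 64 ≡ 592 (mod 803).
Since 592 ≠ 1, base 8 is a Fermat witness: 803 is composite.

592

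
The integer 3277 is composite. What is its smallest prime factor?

3277 is odd.
Digit sum 19, not divisible by 3.
Ends in 7: not divisible by 5.
7: 3277 = 7·468 + 1
11: 3277 = 11·297 + 10
13: 3277 = 13·252 + 1
17: 3277 = 17·192 + 13
19: 3277 = 19·172 + 9
23: 3277 = 23·142 + 11
29: 3277 = 29·113

29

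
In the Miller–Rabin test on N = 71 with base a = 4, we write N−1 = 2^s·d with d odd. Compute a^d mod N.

1

71 − 1 = 70 = 2^1 · 35, so d = 35.
4^1 ≡ 4 (mod 71)
4^2 ≡ 4^2 = 16 ≡ 16 (mod 71)
4^4 ≡ 16^2 = 256 ≡ 43 (mod 71)
4^8 ≡ 43^2 = 1849 ≡ 3 (mod 71)
4^16 ≡ 3^2 = 9 ≡ 9 (mod 71)
4^32 ≡ 9^2 = 81 ≡ 10 (mod 71)
35 = 32 + 2 + 1 in binary powers of 2.
So 4^35 ≡ 10 · 16 · 4 ≡ 1 (mod 71).
Since 4^d ≡ 1 (mod 71), base 4 does not prove 71 composite.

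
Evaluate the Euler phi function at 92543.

81880

Factor: 92543 = 11 · 47 · 179.
φ(92543) = (11−1) · (47−1) · (179−1) = 10 · 46 · 178 = 81880.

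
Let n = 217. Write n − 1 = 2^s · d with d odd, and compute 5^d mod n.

125

217 − 1 = 216 = 2^3 · 27, so d = 27.
5^1 ≡ 5 (mod 217)
5^2 ≡ 5^2 = 25 ≡ 25 (mod 217)
5^4 ≡ 25^2 = 625 ≡ 191 (mod 217)
5^8 ≡ 191^2 = 36481 ≡ 25 (mod 217)
5^16 ≡ 25^2 = 625 ≡ 191 (mod 217)
27 = 16 + 8 + 2 + 1 in binary powers of 2.
So 5^27 ≡ 191 · 25 · 25 · 5 ≡ 125 (mod 217).
Squaring chain: 125 → 1 → 1; never reaches −1, so base 5 is a Miller–Rabin witness that 217 is composite.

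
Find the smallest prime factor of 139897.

19

139897 is odd.
Digit sum 37, not divisible by 3.
Ends in 7: not divisible by 5.
7: 139897 = 7·19985 + 2
11: 139897 = 11·12717 + 10
13: 139897 = 13·10761 + 4
17: 139897 = 17·8229 + 4
19: 139897 = 19·7363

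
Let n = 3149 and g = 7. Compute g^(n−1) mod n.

272

7^1 ≡ 7 (mod 3149)
7^2 ≡ 7^2 = 49 ≡ 49 (mod 3149)
7^4 ≡ 49^2 = 2401 ≡ 2401 (mod 3149)
7^8 ≡ 2401^2 = 5764801 ≡ 2131 (mod 3149)
7^16 ≡ 2131^2 = 4541161 ≡ 303 (mod 3149)
7^32 ≡ 303^2 = 91809 ≡ 488 (mod 3149)
7^64 ≡ 488^2 = 238144 ≡ 1969 (mod 3149)
7^128 ≡ 1969^2 = 3876961 ≡ 542 (mod 3149)
7^256 ≡ 542^2 = 293764 ≡ 907 (mod 3149)
7^512 ≡ 907^2 = 822649 ≡ 760 (mod 3149)
7^1024 ≡ 760^2 = 577600 ≡ 1333 (mod 3149)
7^2048 ≡ 1333^2 = 1776889 ≡ 853 (mod 3149)
3148 = 2048 + 1024 + 64 + 8 + 4 in binary powers of 2.
So 7^3148 ≡ 853 · 1333 · 1969 · 2131 · 2401 ≡ 272 (mod 3149).
Since 272 ≠ 1, base 7 is a Fermat witness: 3149 is composite.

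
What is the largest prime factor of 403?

403 = 13 · 31
31 is prime.
So 403 = 13 · 31; the largest prime factor is 31.

31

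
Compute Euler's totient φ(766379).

Factor: 766379 = 79 · 89 · 109.
φ(766379) = (79−1) · (89−1) · (109−1) = 78 · 88 · 108 = 741312.

741312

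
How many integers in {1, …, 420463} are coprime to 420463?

396000

Factor: 420463 = 23 · 101 · 181.
φ(420463) = (23−1) · (101−1) · (181−1) = 22 · 100 · 180 = 396000.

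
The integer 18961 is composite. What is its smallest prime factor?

18961 is odd.
Digit sum 25, not divisible by 3.
Ends in 1: not divisible by 5.
7: 18961 = 7·2708 + 5
11: 18961 = 11·1723 + 8
13: 18961 = 13·1458 + 7
17: 18961 = 17·1115 + 6
19: 18961 = 19·997 + 18
23: 18961 = 23·824 + 9
29: 18961 = 29·653 + 24
31: 18961 = 31·611 + 20
37: 18961 = 37·512 + 17
41: 18961 = 41·462 + 19
43: 18961 = 43·440 + 41
47: 18961 = 47·403 + 20
53: 18961 = 53·357 + 40
59: 18961 = 59·321 + 22
61: 18961 = 61·310 + 51
67: 18961 = 67·283

67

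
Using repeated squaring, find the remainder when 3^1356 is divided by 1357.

3^1 ≡ 3 (mod 1357)
3^2 ≡ 3^2 = 9 ≡ 9 (mod 1357)
3^4 ≡ 9^2 = 81 ≡ 81 (mod 1357)
3^8 ≡ 81^2 = 6561 ≡ 1133 (mod 1357)
3^16 ≡ 1133^2 = 1283689 ≡ 1324 (mod 1357)
3^32 ≡ 1324^2 = 1752976 ≡ 1089 (mod 1357)
3^64 ≡ 1089^2 = 1185921 ≡ 1260 (mod 1357)
3^128 ≡ 1260^2 = 1587600 ≡ 1267 (mod 1357)
3^256 ≡ 1267^2 = 1605289 ≡ 1315 (mod 1357)
3^512 ≡ 1315^2 = 1729225 ≡ 407 (mod 1357)
3^1024 ≡ 407^2 = 165649 ≡ 95 (mod 1357)
1356 = 1024 + 256 + 64 + 8 + 4 in binary powers of 2.
So 3^1356 ≡ 95 · 1315 · 1260 · 1133 · 81 ≡ 487 (mod 1357).
Since 487 ≠ 1, base 3 is a Fermat witness: 1357 is composite.

487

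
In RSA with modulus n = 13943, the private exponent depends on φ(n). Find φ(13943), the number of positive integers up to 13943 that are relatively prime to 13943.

Factor: 13943 = 73 · 191.
φ(13943) = (73−1) · (191−1) = 72 · 190 = 13680.

13680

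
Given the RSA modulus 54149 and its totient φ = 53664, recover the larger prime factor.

φ(n) = (p−1)(q−1) = n − (p+q) + 1, so p + q = 54149 − 53664 + 1 = 486.
p and q are the roots of t² − 486t + 54149 = 0.
Discriminant: 486² − 4·54149 = 236196 − 216596 = 19600; √19600 = 140.
q = (486 − 140)/2 = 173, p = (486 + 140)/2 = 313.
Check: 173 · 313 = 54149.

313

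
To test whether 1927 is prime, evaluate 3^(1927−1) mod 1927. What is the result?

3^1 ≡ 3 (mod 1927)
3^2 ≡ 3^2 = 9 ≡ 9 (mod 1927)
3^4 ≡ 9^2 = 81 ≡ 81 (mod 1927)
3^8 ≡ 81^2 = 6561 ≡ 780 (mod 1927)
3^16 ≡ 780^2 = 608400 ≡ 1395 (mod 1927)
3^32 ≡ 1395^2 = 1946025 ≡ 1682 (mod 1927)
3^64 ≡ 1682^2 = 2829124 ≡ 288 (mod 1927)
3^128 ≡ 288^2 = 82944 ≡ 83 (mod 1927)
3^256 ≡ 83^2 = 6889 ≡ 1108 (mod 1927)
3^512 ≡ 1108^2 = 1227664 ≡ 165 (mod 1927)
3^1024 ≡ 165^2 = 27225 ≡ 247 (mod 1927)
1926 = 1024 + 512 + 256 + 128 + 4 + 2 in binary powers of 2.
So 3^1926 ≡ 247 · 165 · 1108 · 83 · 81 · 9 ≡ 237 (mod 1927).
Since 237 ≠ 1, base 3 is a Fermat witness: 1927 is composite.

237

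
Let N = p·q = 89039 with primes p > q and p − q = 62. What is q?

269

Since p = q + 62, we have 89039 = q(q + 62), so q² + 62q − 89039 = 0.
Discriminant: 62² + 4·89039 = 3844 + 356156 = 360000; √360000 = 600.
q = (−62 + 600)/2 = 269, and p = q + 62 = 331.
Check: 269 · 331 = 89039.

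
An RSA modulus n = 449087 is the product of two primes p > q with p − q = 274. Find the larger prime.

821

Since p = q + 274, we have 449087 = q(q + 274), so q² + 274q − 449087 = 0.
Discriminant: 274² + 4·449087 = 75076 + 1796348 = 1871424; √1871424 = 1368.
q = (−274 + 1368)/2 = 547, and p = q + 274 = 821.
Check: 547 · 821 = 449087.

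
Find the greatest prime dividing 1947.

1947 = 3 · 649
649 = 11 · 59
59 is prime.
So 1947 = 3 · 11 · 59; the largest prime factor is 59.

59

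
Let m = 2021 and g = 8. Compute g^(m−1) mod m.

8^1 ≡ 8 (mod 2021)
8^2 ≡ 8^2 = 64 ≡ 64 (mod 2021)
8^4 ≡ 64^2 = 4096 ≡ 54 (mod 2021)
8^8 ≡ 54^2 = 2916 ≡ 895 (mod 2021)
8^16 ≡ 895^2 = 801025 ≡ 709 (mod 2021)
8^32 ≡ 709^2 = 502681 ≡ 1473 (mod 2021)
8^64 ≡ 1473^2 = 2169729 ≡ 1196 (mod 2021)
8^128 ≡ 1196^2 = 1430416 ≡ 1569 (mod 2021)
8^256 ≡ 1569^2 = 2461761 ≡ 183 (mod 2021)
8^512 ≡ 183^2 = 33489 ≡ 1153 (mod 2021)
8^1024 ≡ 1153^2 = 1329409 ≡ 1612 (mod 2021)
2020 = 1024 + 512 + 256 + 128 + 64 + 32 + 4 in binary powers of 2.
So 8^2020 ≡ 1612 · 1153 · 183 · 1569 · 1196 · 1473 · 54 ≡ 1860 (mod 2021).
Since 1860 ≠ 1, base 8 is a Fermat witness: 2021 is composite.

1860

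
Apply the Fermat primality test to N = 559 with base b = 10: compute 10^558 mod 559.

10^1 ≡ 10 (mod 559)
10^2 ≡ 10^2 = 100 ≡ 100 (mod 559)
10^4 ≡ 100^2 = 10000 ≡ 497 (mod 559)
10^8 ≡ 497^2 = 247009 ≡ 490 (mod 559)
10^16 ≡ 490^2 = 240100 ≡ 289 (mod 559)
10^32 ≡ 289^2 = 83521 ≡ 230 (mod 559)
10^64 ≡ 230^2 = 52900 ≡ 354 (mod 559)
10^128 ≡ 354^2 = 125316 ≡ 100 (mod 559)
10^256 ≡ 100^2 = 10000 ≡ 497 (mod 559)
10^512 ≡ 497^2 = 247009 ≡ 490 (mod 559)
558 = 512 + 32 + 8 + 4 + 2 in binary powers of 2.
So 10^558 ≡ 490 · 230 · 490 · 497 · 100 ≡ 365 (mod 559).
Since 365 ≠ 1, base 10 is a Fermat witness: 559 is composite.

365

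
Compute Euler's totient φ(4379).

4200

Factor: 4379 = 29 · 151.
φ(4379) = (29−1) · (151−1) = 28 · 150 = 4200.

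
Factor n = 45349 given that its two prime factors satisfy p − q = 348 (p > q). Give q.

101

Since p = q + 348, we have 45349 = q(q + 348), so q² + 348q − 45349 = 0.
Discriminant: 348² + 4·45349 = 121104 + 181396 = 302500; √302500 = 550.
q = (−348 + 550)/2 = 101, and p = q + 348 = 449.
Check: 101 · 449 = 45349.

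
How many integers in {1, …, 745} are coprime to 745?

Factor: 745 = 5 · 149.
φ(745) = (5−1) · (149−1) = 4 · 148 = 592.

592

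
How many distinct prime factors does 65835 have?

5

65835 = 3^2 · 7315
7315 = 5 · 1463
1463 = 7 · 209
209 = 11 · 19
65835 = 3^2 · 5 · 7 · 11 · 19, which has 5 distinct prime factors.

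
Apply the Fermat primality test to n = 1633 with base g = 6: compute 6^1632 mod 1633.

1549

6^1 ≡ 6 (mod 1633)
6^2 ≡ 6^2 = 36 ≡ 36 (mod 1633)
6^4 ≡ 36^2 = 1296 ≡ 1296 (mod 1633)
6^8 ≡ 1296^2 = 1679616 ≡ 892 (mod 1633)
6^16 ≡ 892^2 = 795664 ≡ 393 (mod 1633)
6^32 ≡ 393^2 = 154449 ≡ 947 (mod 1633)
6^64 ≡ 947^2 = 896809 ≡ 292 (mod 1633)
6^128 ≡ 292^2 = 85264 ≡ 348 (mod 1633)
6^256 ≡ 348^2 = 121104 ≡ 262 (mod 1633)
6^512 ≡ 262^2 = 68644 ≡ 58 (mod 1633)
6^1024 ≡ 58^2 = 3364 ≡ 98 (mod 1633)
1632 = 1024 + 512 + 64 + 32 in binary powers of 2.
So 6^1632 ≡ 98 · 58 · 292 · 947 ≡ 1549 (mod 1633).
Since 1549 ≠ 1, base 6 is a Fermat witness: 1633 is composite.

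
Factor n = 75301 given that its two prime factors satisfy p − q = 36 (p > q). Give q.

257

Since p = q + 36, we have 75301 = q(q + 36), so q² + 36q − 75301 = 0.
Discriminant: 36² + 4·75301 = 1296 + 301204 = 302500; √302500 = 550.
q = (−36 + 550)/2 = 257, and p = q + 36 = 293.
Check: 257 · 293 = 75301.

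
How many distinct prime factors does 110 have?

110 = 2 · 55
55 = 5 · 11
110 = 2 · 5 · 11, which has 3 distinct prime factors.

3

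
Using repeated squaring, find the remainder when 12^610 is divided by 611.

118

12^1 ≡ 12 (mod 611)
12^2 ≡ 12^2 = 144 ≡ 144 (mod 611)
12^4 ≡ 144^2 = 20736 ≡ 573 (mod 611)
12^8 ≡ 573^2 = 328329 ≡ 222 (mod 611)
12^16 ≡ 222^2 = 49284 ≡ 404 (mod 611)
12^32 ≡ 404^2 = 163216 ≡ 79 (mod 611)
12^64 ≡ 79^2 = 6241 ≡ 131 (mod 611)
12^128 ≡ 131^2 = 17161 ≡ 53 (mod 611)
12^256 ≡ 53^2 = 2809 ≡ 365 (mod 611)
12^512 ≡ 365^2 = 133225 ≡ 27 (mod 611)
610 = 512 + 64 + 32 + 2 in binary powers of 2.
So 12^610 ≡ 27 · 131 · 79 · 144 ≡ 118 (mod 611).
Since 118 ≠ 1, base 12 is a Fermat witness: 611 is composite.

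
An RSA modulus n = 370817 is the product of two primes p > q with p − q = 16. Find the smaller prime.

Since p = q + 16, we have 370817 = q(q + 16), so q² + 16q − 370817 = 0.
Discriminant: 16² + 4·370817 = 256 + 1483268 = 1483524; √1483524 = 1218.
q = (−16 + 1218)/2 = 601, and p = q + 16 = 617.
Check: 601 · 617 = 370817.

601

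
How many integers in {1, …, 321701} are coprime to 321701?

Factor: 321701 = 23 · 71 · 197.
φ(321701) = (23−1) · (71−1) · (197−1) = 22 · 70 · 196 = 301840.

301840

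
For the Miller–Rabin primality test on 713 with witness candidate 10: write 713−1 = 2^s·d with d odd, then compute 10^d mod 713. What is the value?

713 − 1 = 712 = 2^3 · 89, so d = 89.
10^1 ≡ 10 (mod 713)
10^2 ≡ 10^2 = 100 ≡ 100 (mod 713)
10^4 ≡ 100^2 = 10000 ≡ 18 (mod 713)
10^8 ≡ 18^2 = 324 ≡ 324 (mod 713)
10^16 ≡ 324^2 = 104976 ≡ 165 (mod 713)
10^32 ≡ 165^2 = 27225 ≡ 131 (mod 713)
10^64 ≡ 131^2 = 17161 ≡ 49 (mod 713)
89 = 64 + 16 + 8 + 1 in binary powers of 2.
So 10^89 ≡ 49 · 165 · 324 · 10 ≡ 493 (mod 713).
Squaring chain: 493 → 629 → 639; never reaches −1, so base 10 is a Miller–Rabin witness that 713 is composite.

493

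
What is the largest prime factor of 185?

37

185 = 5 · 37
37 is prime.
So 185 = 5 · 37; the largest prime factor is 37.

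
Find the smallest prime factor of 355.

355 is odd.
Digit sum 13, not divisible by 3.
Ends in 5: divisible by 5.

5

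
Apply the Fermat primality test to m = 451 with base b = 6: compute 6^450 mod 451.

155

6^1 ≡ 6 (mod 451)
6^2 ≡ 6^2 = 36 ≡ 36 (mod 451)
6^4 ≡ 36^2 = 1296 ≡ 394 (mod 451)
6^8 ≡ 394^2 = 155236 ≡ 92 (mod 451)
6^16 ≡ 92^2 = 8464 ≡ 346 (mod 451)
6^32 ≡ 346^2 = 119716 ≡ 201 (mod 451)
6^64 ≡ 201^2 = 40401 ≡ 262 (mod 451)
6^128 ≡ 262^2 = 68644 ≡ 92 (mod 451)
6^256 ≡ 92^2 = 8464 ≡ 346 (mod 451)
450 = 256 + 128 + 64 + 2 in binary powers of 2.
So 6^450 ≡ 346 · 92 · 262 · 36 ≡ 155 (mod 451).
Since 155 ≠ 1, base 6 is a Fermat witness: 451 is composite.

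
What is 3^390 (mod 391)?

151

3^1 ≡ 3 (mod 391)
3^2 ≡ 3^2 = 9 ≡ 9 (mod 391)
3^4 ≡ 9^2 = 81 ≡ 81 (mod 391)
3^8 ≡ 81^2 = 6561 ≡ 305 (mod 391)
3^16 ≡ 305^2 = 93025 ≡ 358 (mod 391)
3^32 ≡ 358^2 = 128164 ≡ 307 (mod 391)
3^64 ≡ 307^2 = 94249 ≡ 18 (mod 391)
3^128 ≡ 18^2 = 324 ≡ 324 (mod 391)
3^256 ≡ 324^2 = 104976 ≡ 188 (mod 391)
390 = 256 + 128 + 4 + 2 in binary powers of 2.
So 3^390 ≡ 188 · 324 · 81 · 9 ≡ 151 (mod 391).
Since 151 ≠ 1, base 3 is a Fermat witness: 391 is composite.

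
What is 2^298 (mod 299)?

140

2^1 ≡ 2 (mod 299)
2^2 ≡ 2^2 = 4 ≡ 4 (mod 299)
2^4 ≡ 4^2 = 16 ≡ 16 (mod 299)
2^8 ≡ 16^2 = 256 ≡ 256 (mod 299)
2^16 ≡ 256^2 = 65536 ≡ 55 (mod 299)
2^32 ≡ 55^2 = 3025 ≡ 35 (mod 299)
2^64 ≡ 35^2 = 1225 ≡ 29 (mod 299)
2^128 ≡ 29^2 = 841 ≡ 243 (mod 299)
2^256 ≡ 243^2 = 59049 ≡ 146 (mod 299)
298 = 256 + 32 + 8 + 2 in binary powers of 2.
So 2^298 ≡ 146 · 35 · 256 · 4 ≡ 140 (mod 299).
Since 140 ≠ 1, base 2 is a Fermat witness: 299 is composite.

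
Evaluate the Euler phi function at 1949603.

Factor: 1949603 = 97 · 101 · 199.
φ(1949603) = (97−1) · (101−1) · (199−1) = 96 · 100 · 198 = 1900800.

1900800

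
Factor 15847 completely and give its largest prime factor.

15847 = 13 · 1219
1219 = 23 · 53
53 is prime.
So 15847 = 13 · 23 · 53; the largest prime factor is 53.

53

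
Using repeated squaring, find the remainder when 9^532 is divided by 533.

9^1 ≡ 9 (mod 533)
9^2 ≡ 9^2 = 81 ≡ 81 (mod 533)
9^4 ≡ 81^2 = 6561 ≡ 165 (mod 533)
9^8 ≡ 165^2 = 27225 ≡ 42 (mod 533)
9^16 ≡ 42^2 = 1764 ≡ 165 (mod 533)
9^32 ≡ 165^2 = 27225 ≡ 42 (mod 533)
9^64 ≡ 42^2 = 1764 ≡ 165 (mod 533)
9^128 ≡ 165^2 = 27225 ≡ 42 (mod 533)
9^256 ≡ 42^2 = 1764 ≡ 165 (mod 533)
9^512 ≡ 165^2 = 27225 ≡ 42 (mod 533)
532 = 512 + 16 + 4 in binary powers of 2.
So 9^532 ≡ 42 · 165 · 165 ≡ 165 (mod 533).
Since 165 ≠ 1, base 9 is a Fermat witness: 533 is composite.

165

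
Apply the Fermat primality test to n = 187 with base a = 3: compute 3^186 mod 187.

3^1 ≡ 3 (mod 187)
3^2 ≡ 3^2 = 9 ≡ 9 (mod 187)
3^4 ≡ 9^2 = 81 ≡ 81 (mod 187)
3^8 ≡ 81^2 = 6561 ≡ 16 (mod 187)
3^16 ≡ 16^2 = 256 ≡ 69 (mod 187)
3^32 ≡ 69^2 = 4761 ≡ 86 (mod 187)
3^64 ≡ 86^2 = 7396 ≡ 103 (mod 187)
3^128 ≡ 103^2 = 10609 ≡ 137 (mod 187)
186 = 128 + 32 + 16 + 8 + 2 in binary powers of 2.
So 3^186 ≡ 137 · 86 · 69 · 16 · 9 ≡ 25 (mod 187).
Since 25 ≠ 1, base 3 is a Fermat witness: 187 is composite.

25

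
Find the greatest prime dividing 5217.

47

5217 = 3 · 1739
1739 = 37 · 47
47 is prime.
So 5217 = 3 · 37 · 47; the largest prime factor is 47.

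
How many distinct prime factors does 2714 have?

2714 = 2 · 1357
1357 = 23 · 59
2714 = 2 · 23 · 59, which has 3 distinct prime factors.

3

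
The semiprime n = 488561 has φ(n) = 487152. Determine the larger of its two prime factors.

φ(n) = (p−1)(q−1) = n − (p+q) + 1, so p + q = 488561 − 487152 + 1 = 1410.
p and q are the roots of t² − 1410t + 488561 = 0.
Discriminant: 1410² − 4·488561 = 1988100 − 1954244 = 33856; √33856 = 184.
q = (1410 − 184)/2 = 613, p = (1410 + 184)/2 = 797.
Check: 613 · 797 = 488561.

797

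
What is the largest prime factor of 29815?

29815 = 5 · 5963
5963 = 67 · 89
89 is prime.
So 29815 = 5 · 67 · 89; the largest prime factor is 89.

89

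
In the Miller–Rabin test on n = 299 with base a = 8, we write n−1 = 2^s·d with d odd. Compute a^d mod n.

151

299 − 1 = 298 = 2^1 · 149, so d = 149.
8^1 ≡ 8 (mod 299)
8^2 ≡ 8^2 = 64 ≡ 64 (mod 299)
8^4 ≡ 64^2 = 4096 ≡ 209 (mod 299)
8^8 ≡ 209^2 = 43681 ≡ 27 (mod 299)
8^16 ≡ 27^2 = 729 ≡ 131 (mod 299)
8^32 ≡ 131^2 = 17161 ≡ 118 (mod 299)
8^64 ≡ 118^2 = 13924 ≡ 170 (mod 299)
8^128 ≡ 170^2 = 28900 ≡ 196 (mod 299)
149 = 128 + 16 + 4 + 1 in binary powers of 2.
So 8^149 ≡ 196 · 131 · 209 · 8 ≡ 151 (mod 299).
Squaring chain: 151; never reaches −1, so base 8 is a Miller–Rabin witness that 299 is composite.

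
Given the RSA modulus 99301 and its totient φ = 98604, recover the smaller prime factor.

φ(n) = (p−1)(q−1) = n − (p+q) + 1, so p + q = 99301 − 98604 + 1 = 698.
p and q are the roots of t² − 698t + 99301 = 0.
Discriminant: 698² − 4·99301 = 487204 − 397204 = 90000; √90000 = 300.
q = (698 − 300)/2 = 199, p = (698 + 300)/2 = 499.
Check: 199 · 499 = 99301.

199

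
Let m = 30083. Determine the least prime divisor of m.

67

30083 is odd.
Digit sum 14, not divisible by 3.
Ends in 3: not divisible by 5.
7: 30083 = 7·4297 + 4
11: 30083 = 11·2734 + 9
13: 30083 = 13·2314 + 1
17: 30083 = 17·1769 + 10
19: 30083 = 19·1583 + 6
23: 30083 = 23·1307 + 22
29: 30083 = 29·1037 + 10
31: 30083 = 31·970 + 13
37: 30083 = 37·813 + 2
41: 30083 = 41·733 + 30
43: 30083 = 43·699 + 26
47: 30083 = 47·640 + 3
53: 30083 = 53·567 + 32
59: 30083 = 59·509 + 52
61: 30083 = 61·493 + 10
67: 30083 = 67·449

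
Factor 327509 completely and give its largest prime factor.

327509 = 7 · 46787
46787 = 13 · 3599
3599 = 59 · 61
61 is prime.
So 327509 = 7 · 13 · 59 · 61; the largest prime factor is 61.

61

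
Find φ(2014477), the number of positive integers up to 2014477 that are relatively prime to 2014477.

Factor: 2014477 = 53 · 191 · 199.
φ(2014477) = (53−1) · (191−1) · (199−1) = 52 · 190 · 198 = 1956240.

1956240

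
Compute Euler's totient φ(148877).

146068

Factor: 148877 = 53^3.
φ(148877) = 53^2·(53−1) = 146068.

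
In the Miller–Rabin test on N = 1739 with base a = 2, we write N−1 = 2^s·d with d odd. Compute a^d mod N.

1623

1739 − 1 = 1738 = 2^1 · 869, so d = 869.
2^1 ≡ 2 (mod 1739)
2^2 ≡ 2^2 = 4 ≡ 4 (mod 1739)
2^4 ≡ 4^2 = 16 ≡ 16 (mod 1739)
2^8 ≡ 16^2 = 256 ≡ 256 (mod 1739)
2^16 ≡ 256^2 = 65536 ≡ 1193 (mod 1739)
2^32 ≡ 1193^2 = 1423249 ≡ 747 (mod 1739)
2^64 ≡ 747^2 = 558009 ≡ 1529 (mod 1739)
2^128 ≡ 1529^2 = 2337841 ≡ 625 (mod 1739)
2^256 ≡ 625^2 = 390625 ≡ 1089 (mod 1739)
2^512 ≡ 1089^2 = 1185921 ≡ 1662 (mod 1739)
869 = 512 + 256 + 64 + 32 + 4 + 1 in binary powers of 2.
So 2^869 ≡ 1662 · 1089 · 1529 · 747 · 16 · 2 ≡ 1623 (mod 1739).
Squaring chain: 1623; never reaches −1, so base 2 is a Miller–Rabin witness that 1739 is composite.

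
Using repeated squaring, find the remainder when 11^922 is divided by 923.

322

11^1 ≡ 11 (mod 923)
11^2 ≡ 11^2 = 121 ≡ 121 (mod 923)
11^4 ≡ 121^2 = 14641 ≡ 796 (mod 923)
11^8 ≡ 796^2 = 633616 ≡ 438 (mod 923)
11^16 ≡ 438^2 = 191844 ≡ 783 (mod 923)
11^32 ≡ 783^2 = 613089 ≡ 217 (mod 923)
11^64 ≡ 217^2 = 47089 ≡ 16 (mod 923)
11^128 ≡ 16^2 = 256 ≡ 256 (mod 923)
11^256 ≡ 256^2 = 65536 ≡ 3 (mod 923)
11^512 ≡ 3^2 = 9 ≡ 9 (mod 923)
922 = 512 + 256 + 128 + 16 + 8 + 2 in binary powers of 2.
So 11^922 ≡ 9 · 3 · 256 · 783 · 438 · 121 ≡ 322 (mod 923).
Since 322 ≠ 1, base 11 is a Fermat witness: 923 is composite.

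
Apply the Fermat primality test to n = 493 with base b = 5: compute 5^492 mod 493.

344

5^1 ≡ 5 (mod 493)
5^2 ≡ 5^2 = 25 ≡ 25 (mod 493)
5^4 ≡ 25^2 = 625 ≡ 132 (mod 493)
5^8 ≡ 132^2 = 17424 ≡ 169 (mod 493)
5^16 ≡ 169^2 = 28561 ≡ 460 (mod 493)
5^32 ≡ 460^2 = 211600 ≡ 103 (mod 493)
5^64 ≡ 103^2 = 10609 ≡ 256 (mod 493)
5^128 ≡ 256^2 = 65536 ≡ 460 (mod 493)
5^256 ≡ 460^2 = 211600 ≡ 103 (mod 493)
492 = 256 + 128 + 64 + 32 + 8 + 4 in binary powers of 2.
So 5^492 ≡ 103 · 460 · 256 · 103 · 169 · 132 ≡ 344 (mod 493).
Since 344 ≠ 1, base 5 is a Fermat witness: 493 is composite.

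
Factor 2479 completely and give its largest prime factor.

2479 = 37 · 67
67 is prime.
So 2479 = 37 · 67; the largest prime factor is 67.

67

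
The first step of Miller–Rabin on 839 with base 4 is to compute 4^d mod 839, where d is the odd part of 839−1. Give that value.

1

839 − 1 = 838 = 2^1 · 419, so d = 419.
4^1 ≡ 4 (mod 839)
4^2 ≡ 4^2 = 16 ≡ 16 (mod 839)
4^4 ≡ 16^2 = 256 ≡ 256 (mod 839)
4^8 ≡ 256^2 = 65536 ≡ 94 (mod 839)
4^16 ≡ 94^2 = 8836 ≡ 446 (mod 839)
4^32 ≡ 446^2 = 198916 ≡ 73 (mod 839)
4^64 ≡ 73^2 = 5329 ≡ 295 (mod 839)
4^128 ≡ 295^2 = 87025 ≡ 608 (mod 839)
4^256 ≡ 608^2 = 369664 ≡ 504 (mod 839)
419 = 256 + 128 + 32 + 2 + 1 in binary powers of 2.
So 4^419 ≡ 504 · 608 · 73 · 16 · 4 ≡ 1 (mod 839).
Since 4^d ≡ 1 (mod 839), base 4 does not prove 839 composite.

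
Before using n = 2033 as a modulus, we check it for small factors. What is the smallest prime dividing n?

19

2033 is odd.
Digit sum 8, not divisible by 3.
Ends in 3: not divisible by 5.
7: 2033 = 7·290 + 3
11: 2033 = 11·184 + 9
13: 2033 = 13·156 + 5
17: 2033 = 17·119 + 10
19: 2033 = 19·107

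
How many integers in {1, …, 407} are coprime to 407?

Factor: 407 = 11 · 37.
φ(407) = (11−1) · (37−1) = 10 · 36 = 360.

360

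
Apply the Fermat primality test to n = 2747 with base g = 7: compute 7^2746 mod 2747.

7^1 ≡ 7 (mod 2747)
7^2 ≡ 7^2 = 49 ≡ 49 (mod 2747)
7^4 ≡ 49^2 = 2401 ≡ 2401 (mod 2747)
7^8 ≡ 2401^2 = 5764801 ≡ 1595 (mod 2747)
7^16 ≡ 1595^2 = 2544025 ≡ 303 (mod 2747)
7^32 ≡ 303^2 = 91809 ≡ 1158 (mod 2747)
7^64 ≡ 1158^2 = 1340964 ≡ 428 (mod 2747)
7^128 ≡ 428^2 = 183184 ≡ 1882 (mod 2747)
7^256 ≡ 1882^2 = 3541924 ≡ 1041 (mod 2747)
7^512 ≡ 1041^2 = 1083681 ≡ 1363 (mod 2747)
7^1024 ≡ 1363^2 = 1857769 ≡ 797 (mod 2747)
7^2048 ≡ 797^2 = 635209 ≡ 652 (mod 2747)
2746 = 2048 + 512 + 128 + 32 + 16 + 8 + 2 in binary powers of 2.
So 7^2746 ≡ 652 · 1363 · 1882 · 1158 · 303 · 1595 · 49 ≡ 21 (mod 2747).
Since 21 ≠ 1, base 7 is a Fermat witness: 2747 is composite.

21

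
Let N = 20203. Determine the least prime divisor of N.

89

20203 is odd.
Digit sum 7, not divisible by 3.
Ends in 3: not divisible by 5.
7: 20203 = 7·2886 + 1
11: 20203 = 11·1836 + 7
13: 20203 = 13·1554 + 1
17: 20203 = 17·1188 + 7
19: 20203 = 19·1063 + 6
23: 20203 = 23·878 + 9
29: 20203 = 29·696 + 19
31: 20203 = 31·651 + 22
37: 20203 = 37·546 + 1
41: 20203 = 41·492 + 31
43: 20203 = 43·469 + 36
47: 20203 = 47·429 + 40
53: 20203 = 53·381 + 10
59: 20203 = 59·342 + 25
61: 20203 = 61·331 + 12
67: 20203 = 67·301 + 36
71: 20203 = 71·284 + 39
73: 20203 = 73·276 + 55
79: 20203 = 79·255 + 58
83: 20203 = 83·243 + 34
89: 20203 = 89·227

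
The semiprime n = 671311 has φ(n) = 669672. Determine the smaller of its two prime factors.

φ(n) = (p−1)(q−1) = n − (p+q) + 1, so p + q = 671311 − 669672 + 1 = 1640.
p and q are the roots of t² − 1640t + 671311 = 0.
Discriminant: 1640² − 4·671311 = 2689600 − 2685244 = 4356; √4356 = 66.
q = (1640 − 66)/2 = 787, p = (1640 + 66)/2 = 853.
Check: 787 · 853 = 671311.

787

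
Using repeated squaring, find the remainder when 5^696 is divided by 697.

5^1 ≡ 5 (mod 697)
5^2 ≡ 5^2 = 25 ≡ 25 (mod 697)
5^4 ≡ 25^2 = 625 ≡ 625 (mod 697)
5^8 ≡ 625^2 = 390625 ≡ 305 (mod 697)
5^16 ≡ 305^2 = 93025 ≡ 324 (mod 697)
5^32 ≡ 324^2 = 104976 ≡ 426 (mod 697)
5^64 ≡ 426^2 = 181476 ≡ 256 (mod 697)
5^128 ≡ 256^2 = 65536 ≡ 18 (mod 697)
5^256 ≡ 18^2 = 324 ≡ 324 (mod 697)
5^512 ≡ 324^2 = 104976 ≡ 426 (mod 697)
696 = 512 + 128 + 32 + 16 + 8 in binary powers of 2.
So 5^696 ≡ 426 · 18 · 426 · 324 · 305 ≡ 611 (mod 697).
Since 611 ≠ 1, base 5 is a Fermat witness: 697 is composite.

611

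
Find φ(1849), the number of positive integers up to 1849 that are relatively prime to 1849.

Factor: 1849 = 43^2.
φ(1849) = 43^1·(43−1) = 1806.

1806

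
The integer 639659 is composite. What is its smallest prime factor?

639659 is odd.
Digit sum 38, not divisible by 3.
Ends in 9: not divisible by 5.
7: 639659 = 7·91379 + 6
11: 639659 = 11·58150 + 9
13: 639659 = 13·49204 + 7
17: 639659 = 17·37627

17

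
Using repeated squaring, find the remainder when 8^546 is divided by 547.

8^1 ≡ 8 (mod 547)
8^2 ≡ 8^2 = 64 ≡ 64 (mod 547)
8^4 ≡ 64^2 = 4096 ≡ 267 (mod 547)
8^8 ≡ 267^2 = 71289 ≡ 179 (mod 547)
8^16 ≡ 179^2 = 32041 ≡ 315 (mod 547)
8^32 ≡ 315^2 = 99225 ≡ 218 (mod 547)
8^64 ≡ 218^2 = 47524 ≡ 482 (mod 547)
8^128 ≡ 482^2 = 232324 ≡ 396 (mod 547)
8^256 ≡ 396^2 = 156816 ≡ 374 (mod 547)
8^512 ≡ 374^2 = 139876 ≡ 391 (mod 547)
546 = 512 + 32 + 2 in binary powers of 2.
So 8^546 ≡ 391 · 218 · 64 ≡ 1 (mod 547).
Since the result is 1, base 8 gives no evidence that 547 is composite.

1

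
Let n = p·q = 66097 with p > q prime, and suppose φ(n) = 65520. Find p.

φ(n) = (p−1)(q−1) = n − (p+q) + 1, so p + q = 66097 − 65520 + 1 = 578.
p and q are the roots of t² − 578t + 66097 = 0.
Discriminant: 578² − 4·66097 = 334084 − 264388 = 69696; √69696 = 264.
q = (578 − 264)/2 = 157, p = (578 + 264)/2 = 421.
Check: 157 · 421 = 66097.

421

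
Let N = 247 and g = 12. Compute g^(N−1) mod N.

1

12^1 ≡ 12 (mod 247)
12^2 ≡ 12^2 = 144 ≡ 144 (mod 247)
12^4 ≡ 144^2 = 20736 ≡ 235 (mod 247)
12^8 ≡ 235^2 = 55225 ≡ 144 (mod 247)
12^16 ≡ 144^2 = 20736 ≡ 235 (mod 247)
12^32 ≡ 235^2 = 55225 ≡ 144 (mod 247)
12^64 ≡ 144^2 = 20736 ≡ 235 (mod 247)
12^128 ≡ 235^2 = 55225 ≡ 144 (mod 247)
246 = 128 + 64 + 32 + 16 + 4 + 2 in binary powers of 2.
So 12^246 ≡ 144 · 235 · 144 · 235 · 235 · 144 ≡ 1 (mod 247).
Since the result is 1, base 12 gives no evidence that 247 is composite.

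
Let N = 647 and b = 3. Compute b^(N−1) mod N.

3^1 ≡ 3 (mod 647)
3^2 ≡ 3^2 = 9 ≡ 9 (mod 647)
3^4 ≡ 9^2 = 81 ≡ 81 (mod 647)
3^8 ≡ 81^2 = 6561 ≡ 91 (mod 647)
3^16 ≡ 91^2 = 8281 ≡ 517 (mod 647)
3^32 ≡ 517^2 = 267289 ≡ 78 (mod 647)
3^64 ≡ 78^2 = 6084 ≡ 261 (mod 647)
3^128 ≡ 261^2 = 68121 ≡ 186 (mod 647)
3^256 ≡ 186^2 = 34596 ≡ 305 (mod 647)
3^512 ≡ 305^2 = 93025 ≡ 504 (mod 647)
646 = 512 + 128 + 4 + 2 in binary powers of 2.
So 3^646 ≡ 504 · 186 · 81 · 9 ≡ 1 (mod 647).
Since the result is 1, base 3 gives no evidence that 647 is composite.

1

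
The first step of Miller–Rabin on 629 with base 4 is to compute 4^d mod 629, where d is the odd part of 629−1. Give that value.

629 − 1 = 628 = 2^2 · 157, so d = 157.
4^1 ≡ 4 (mod 629)
4^2 ≡ 4^2 = 16 ≡ 16 (mod 629)
4^4 ≡ 16^2 = 256 ≡ 256 (mod 629)
4^8 ≡ 256^2 = 65536 ≡ 120 (mod 629)
4^16 ≡ 120^2 = 14400 ≡ 562 (mod 629)
4^32 ≡ 562^2 = 315844 ≡ 86 (mod 629)
4^64 ≡ 86^2 = 7396 ≡ 477 (mod 629)
4^128 ≡ 477^2 = 227529 ≡ 460 (mod 629)
157 = 128 + 16 + 8 + 4 + 1 in binary powers of 2.
So 4^157 ≡ 460 · 562 · 120 · 256 · 4 ≡ 225 (mod 629).
Squaring chain: 225 → 305; never reaches −1, so base 4 is a Miller–Rabin witness that 629 is composite.

225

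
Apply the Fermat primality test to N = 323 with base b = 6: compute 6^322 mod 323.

104

6^1 ≡ 6 (mod 323)
6^2 ≡ 6^2 = 36 ≡ 36 (mod 323)
6^4 ≡ 36^2 = 1296 ≡ 4 (mod 323)
6^8 ≡ 4^2 = 16 ≡ 16 (mod 323)
6^16 ≡ 16^2 = 256 ≡ 256 (mod 323)
6^32 ≡ 256^2 = 65536 ≡ 290 (mod 323)
6^64 ≡ 290^2 = 84100 ≡ 120 (mod 323)
6^128 ≡ 120^2 = 14400 ≡ 188 (mod 323)
6^256 ≡ 188^2 = 35344 ≡ 137 (mod 323)
322 = 256 + 64 + 2 in binary powers of 2.
So 6^322 ≡ 137 · 120 · 36 ≡ 104 (mod 323).
Since 104 ≠ 1, base 6 is a Fermat witness: 323 is composite.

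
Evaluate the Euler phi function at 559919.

538560

Factor: 559919 = 61 · 67 · 137.
φ(559919) = (61−1) · (67−1) · (137−1) = 60 · 66 · 136 = 538560.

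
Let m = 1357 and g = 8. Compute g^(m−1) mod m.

374

8^1 ≡ 8 (mod 1357)
8^2 ≡ 8^2 = 64 ≡ 64 (mod 1357)
8^4 ≡ 64^2 = 4096 ≡ 25 (mod 1357)
8^8 ≡ 25^2 = 625 ≡ 625 (mod 1357)
8^16 ≡ 625^2 = 390625 ≡ 1166 (mod 1357)
8^32 ≡ 1166^2 = 1359556 ≡ 1199 (mod 1357)
8^64 ≡ 1199^2 = 1437601 ≡ 538 (mod 1357)
8^128 ≡ 538^2 = 289444 ≡ 403 (mod 1357)
8^256 ≡ 403^2 = 162409 ≡ 926 (mod 1357)
8^512 ≡ 926^2 = 857476 ≡ 1209 (mod 1357)
8^1024 ≡ 1209^2 = 1461681 ≡ 192 (mod 1357)
1356 = 1024 + 256 + 64 + 8 + 4 in binary powers of 2.
So 8^1356 ≡ 192 · 926 · 538 · 625 · 25 ≡ 374 (mod 1357).
Since 374 ≠ 1, base 8 is a Fermat witness: 1357 is composite.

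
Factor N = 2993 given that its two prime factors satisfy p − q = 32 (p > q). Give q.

41

Since p = q + 32, we have 2993 = q(q + 32), so q² + 32q − 2993 = 0.
Discriminant: 32² + 4·2993 = 1024 + 11972 = 12996; √12996 = 114.
q = (−32 + 114)/2 = 41, and p = q + 32 = 73.
Check: 41 · 73 = 2993.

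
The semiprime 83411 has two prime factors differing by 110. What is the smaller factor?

Since p = q + 110, we have 83411 = q(q + 110), so q² + 110q − 83411 = 0.
Discriminant: 110² + 4·83411 = 12100 + 333644 = 345744; √345744 = 588.
q = (−110 + 588)/2 = 239, and p = q + 110 = 349.
Check: 239 · 349 = 83411.

239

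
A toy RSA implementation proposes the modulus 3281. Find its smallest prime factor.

17

3281 is odd.
Digit sum 14, not divisible by 3.
Ends in 1: not divisible by 5.
7: 3281 = 7·468 + 5
11: 3281 = 11·298 + 3
13: 3281 = 13·252 + 5
17: 3281 = 17·193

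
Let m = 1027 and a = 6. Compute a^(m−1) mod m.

220

6^1 ≡ 6 (mod 1027)
6^2 ≡ 6^2 = 36 ≡ 36 (mod 1027)
6^4 ≡ 36^2 = 1296 ≡ 269 (mod 1027)
6^8 ≡ 269^2 = 72361 ≡ 471 (mod 1027)
6^16 ≡ 471^2 = 221841 ≡ 9 (mod 1027)
6^32 ≡ 9^2 = 81 ≡ 81 (mod 1027)
6^64 ≡ 81^2 = 6561 ≡ 399 (mod 1027)
6^128 ≡ 399^2 = 159201 ≡ 16 (mod 1027)
6^256 ≡ 16^2 = 256 ≡ 256 (mod 1027)
6^512 ≡ 256^2 = 65536 ≡ 835 (mod 1027)
6^1024 ≡ 835^2 = 697225 ≡ 919 (mod 1027)
1026 = 1024 + 2 in binary powers of 2.
So 6^1026 ≡ 919 · 36 ≡ 220 (mod 1027).
Since 220 ≠ 1, base 6 is a Fermat witness: 1027 is composite.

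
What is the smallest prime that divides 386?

2

386 is even: 2 divides it.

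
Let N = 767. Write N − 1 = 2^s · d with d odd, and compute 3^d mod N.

767 − 1 = 766 = 2^1 · 383, so d = 383.
3^1 ≡ 3 (mod 767)
3^2 ≡ 3^2 = 9 ≡ 9 (mod 767)
3^4 ≡ 9^2 = 81 ≡ 81 (mod 767)
3^8 ≡ 81^2 = 6561 ≡ 425 (mod 767)
3^16 ≡ 425^2 = 180625 ≡ 380 (mod 767)
3^32 ≡ 380^2 = 144400 ≡ 204 (mod 767)
3^64 ≡ 204^2 = 41616 ≡ 198 (mod 767)
3^128 ≡ 198^2 = 39204 ≡ 87 (mod 767)
3^256 ≡ 87^2 = 7569 ≡ 666 (mod 767)
383 = 256 + 64 + 32 + 16 + 8 + 4 + 2 + 1 in binary powers of 2.
So 3^383 ≡ 666 · 198 · 204 · 380 · 425 · 81 · 9 · 3 ≡ 139 (mod 767).
Squaring chain: 139; never reaches −1, so base 3 is a Miller–Rabin witness that 767 is composite.

139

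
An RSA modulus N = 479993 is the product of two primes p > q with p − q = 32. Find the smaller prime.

677

Since p = q + 32, we have 479993 = q(q + 32), so q² + 32q − 479993 = 0.
Discriminant: 32² + 4·479993 = 1024 + 1919972 = 1920996; √1920996 = 1386.
q = (−32 + 1386)/2 = 677, and p = q + 32 = 709.
Check: 677 · 709 = 479993.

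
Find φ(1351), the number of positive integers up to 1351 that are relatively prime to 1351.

1152

Factor: 1351 = 7 · 193.
φ(1351) = (7−1) · (193−1) = 6 · 192 = 1152.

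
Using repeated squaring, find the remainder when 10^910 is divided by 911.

10^1 ≡ 10 (mod 911)
10^2 ≡ 10^2 = 100 ≡ 100 (mod 911)
10^4 ≡ 100^2 = 10000 ≡ 890 (mod 911)
10^8 ≡ 890^2 = 792100 ≡ 441 (mod 911)
10^16 ≡ 441^2 = 194481 ≡ 438 (mod 911)
10^32 ≡ 438^2 = 191844 ≡ 534 (mod 911)
10^64 ≡ 534^2 = 285156 ≡ 13 (mod 911)
10^128 ≡ 13^2 = 169 ≡ 169 (mod 911)
10^256 ≡ 169^2 = 28561 ≡ 320 (mod 911)
10^512 ≡ 320^2 = 102400 ≡ 368 (mod 911)
910 = 512 + 256 + 128 + 8 + 4 + 2 in binary powers of 2.
So 10^910 ≡ 368 · 320 · 169 · 441 · 890 · 100 ≡ 1 (mod 911).
Since the result is 1, base 10 gives no evidence that 911 is composite.

1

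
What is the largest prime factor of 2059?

2059 = 29 · 71
71 is prime.
So 2059 = 29 · 71; the largest prime factor is 71.

71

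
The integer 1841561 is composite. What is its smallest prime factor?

1841561 is odd.
Digit sum 26, not divisible by 3.
Ends in 1: not divisible by 5.
7: 1841561 = 7·263080 + 1
11: 1841561 = 11·167414 + 7
13: 1841561 = 13·141658 + 7
17: 1841561 = 17·108327 + 2
19: 1841561 = 19·96924 + 5
23: 1841561 = 23·80067 + 20
29: 1841561 = 29·63502 + 3
31: 1841561 = 31·59405 + 6
37: 1841561 = 37·49771 + 34
41: 1841561 = 41·44916 + 5
43: 1841561 = 43·42827

43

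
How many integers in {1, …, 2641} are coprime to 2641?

2484

Factor: 2641 = 19 · 139.
φ(2641) = (19−1) · (139−1) = 18 · 138 = 2484.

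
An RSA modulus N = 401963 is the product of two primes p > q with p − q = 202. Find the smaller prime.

541

Since p = q + 202, we have 401963 = q(q + 202), so q² + 202q − 401963 = 0.
Discriminant: 202² + 4·401963 = 40804 + 1607852 = 1648656; √1648656 = 1284.
q = (−202 + 1284)/2 = 541, and p = q + 202 = 743.
Check: 541 · 743 = 401963.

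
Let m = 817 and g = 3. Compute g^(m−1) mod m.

121

3^1 ≡ 3 (mod 817)
3^2 ≡ 3^2 = 9 ≡ 9 (mod 817)
3^4 ≡ 9^2 = 81 ≡ 81 (mod 817)
3^8 ≡ 81^2 = 6561 ≡ 25 (mod 817)
3^16 ≡ 25^2 = 625 ≡ 625 (mod 817)
3^32 ≡ 625^2 = 390625 ≡ 99 (mod 817)
3^64 ≡ 99^2 = 9801 ≡ 814 (mod 817)
3^128 ≡ 814^2 = 662596 ≡ 9 (mod 817)
3^256 ≡ 9^2 = 81 ≡ 81 (mod 817)
3^512 ≡ 81^2 = 6561 ≡ 25 (mod 817)
816 = 512 + 256 + 32 + 16 in binary powers of 2.
So 3^816 ≡ 25 · 81 · 99 · 625 ≡ 121 (mod 817).
Since 121 ≠ 1, base 3 is a Fermat witness: 817 is composite.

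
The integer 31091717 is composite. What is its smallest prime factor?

31091717 is odd.
Digit sum 29, not divisible by 3.
Ends in 7: not divisible by 5.
7: 31091717 = 7·4441673 + 6
11: 31091717 = 11·2826519 + 8
13: 31091717 = 13·2391670 + 7
17: 31091717 = 17·1828924 + 9
19: 31091717 = 19·1636406 + 3
23: 31091717 = 23·1351813 + 18
29: 31091717 = 29·1072128 + 5
31: 31091717 = 31·1002958 + 19
37: 31091717 = 37·840316 + 25
41: 31091717 = 41·758334 + 23
43: 31091717 = 43·723063 + 8
47: 31091717 = 47·661525 + 42
53: 31091717 = 53·586636 + 9
59: 31091717 = 59·526978 + 15
61: 31091717 = 61·509700 + 17
67: 31091717 = 67·464055 + 32
71: 31091717 = 71·437911 + 36
73: 31091717 = 73·425913 + 68
79: 31091717 = 79·393566 + 3
83: 31091717 = 83·374599

83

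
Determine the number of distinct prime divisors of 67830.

67830 = 2 · 33915
33915 = 3 · 11305
11305 = 5 · 2261
2261 = 7 · 323
323 = 17 · 19
67830 = 2 · 3 · 5 · 7 · 17 · 19, which has 6 distinct prime factors.

6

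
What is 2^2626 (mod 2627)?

2^1 ≡ 2 (mod 2627)
2^2 ≡ 2^2 = 4 ≡ 4 (mod 2627)
2^4 ≡ 4^2 = 16 ≡ 16 (mod 2627)
2^8 ≡ 16^2 = 256 ≡ 256 (mod 2627)
2^16 ≡ 256^2 = 65536 ≡ 2488 (mod 2627)
2^32 ≡ 2488^2 = 6190144 ≡ 932 (mod 2627)
2^64 ≡ 932^2 = 868624 ≡ 1714 (mod 2627)
2^128 ≡ 1714^2 = 2937796 ≡ 810 (mod 2627)
2^256 ≡ 810^2 = 656100 ≡ 1977 (mod 2627)
2^512 ≡ 1977^2 = 3908529 ≡ 2180 (mod 2627)
2^1024 ≡ 2180^2 = 4752400 ≡ 157 (mod 2627)
2^2048 ≡ 157^2 = 24649 ≡ 1006 (mod 2627)
2626 = 2048 + 512 + 64 + 2 in binary powers of 2.
So 2^2626 ≡ 1006 · 2180 · 1714 · 4 ≡ 1138 (mod 2627).
Since 1138 ≠ 1, base 2 is a Fermat witness: 2627 is composite.

1138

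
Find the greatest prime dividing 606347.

606347 = 7 · 86621
86621 = 19 · 4559
4559 = 47 · 97
97 is prime.
So 606347 = 7 · 19 · 47 · 97; the largest prime factor is 97.

97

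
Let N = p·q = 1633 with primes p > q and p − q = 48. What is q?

Since p = q + 48, we have 1633 = q(q + 48), so q² + 48q − 1633 = 0.
Discriminant: 48² + 4·1633 = 2304 + 6532 = 8836; √8836 = 94.
q = (−48 + 94)/2 = 23, and p = q + 48 = 71.
Check: 23 · 71 = 1633.

23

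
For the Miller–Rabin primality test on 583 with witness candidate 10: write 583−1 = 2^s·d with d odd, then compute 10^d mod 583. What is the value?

307

583 − 1 = 582 = 2^1 · 291, so d = 291.
10^1 ≡ 10 (mod 583)
10^2 ≡ 10^2 = 100 ≡ 100 (mod 583)
10^4 ≡ 100^2 = 10000 ≡ 89 (mod 583)
10^8 ≡ 89^2 = 7921 ≡ 342 (mod 583)
10^16 ≡ 342^2 = 116964 ≡ 364 (mod 583)
10^32 ≡ 364^2 = 132496 ≡ 155 (mod 583)
10^64 ≡ 155^2 = 24025 ≡ 122 (mod 583)
10^128 ≡ 122^2 = 14884 ≡ 309 (mod 583)
10^256 ≡ 309^2 = 95481 ≡ 452 (mod 583)
291 = 256 + 32 + 2 + 1 in binary powers of 2.
So 10^291 ≡ 452 · 155 · 100 · 10 ≡ 307 (mod 583).
Squaring chain: 307; never reaches −1, so base 10 is a Miller–Rabin witness that 583 is composite.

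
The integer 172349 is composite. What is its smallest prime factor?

19

172349 is odd.
Digit sum 26, not divisible by 3.
Ends in 9: not divisible by 5.
7: 172349 = 7·24621 + 2
11: 172349 = 11·15668 + 1
13: 172349 = 13·13257 + 8
17: 172349 = 17·10138 + 3
19: 172349 = 19·9071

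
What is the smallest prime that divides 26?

26 is even: 2 divides it.

2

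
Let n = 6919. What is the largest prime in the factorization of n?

6919 = 11 · 629
629 = 17 · 37
37 is prime.
So 6919 = 11 · 17 · 37; the largest prime factor is 37.

37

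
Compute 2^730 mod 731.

4

2^1 ≡ 2 (mod 731)
2^2 ≡ 2^2 = 4 ≡ 4 (mod 731)
2^4 ≡ 4^2 = 16 ≡ 16 (mod 731)
2^8 ≡ 16^2 = 256 ≡ 256 (mod 731)
2^16 ≡ 256^2 = 65536 ≡ 477 (mod 731)
2^32 ≡ 477^2 = 227529 ≡ 188 (mod 731)
2^64 ≡ 188^2 = 35344 ≡ 256 (mod 731)
2^128 ≡ 256^2 = 65536 ≡ 477 (mod 731)
2^256 ≡ 477^2 = 227529 ≡ 188 (mod 731)
2^512 ≡ 188^2 = 35344 ≡ 256 (mod 731)
730 = 512 + 128 + 64 + 16 + 8 + 2 in binary powers of 2.
So 2^730 ≡ 256 · 477 · 256 · 477 · 256 · 4 ≡ 4 (mod 731).
Since 4 ≠ 1, base 2 is a Fermat witness: 731 is composite.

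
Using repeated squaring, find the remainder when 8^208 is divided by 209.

8^1 ≡ 8 (mod 209)
8^2 ≡ 8^2 = 64 ≡ 64 (mod 209)
8^4 ≡ 64^2 = 4096 ≡ 125 (mod 209)
8^8 ≡ 125^2 = 15625 ≡ 159 (mod 209)
8^16 ≡ 159^2 = 25281 ≡ 201 (mod 209)
8^32 ≡ 201^2 = 40401 ≡ 64 (mod 209)
8^64 ≡ 64^2 = 4096 ≡ 125 (mod 209)
8^128 ≡ 125^2 = 15625 ≡ 159 (mod 209)
208 = 128 + 64 + 16 in binary powers of 2.
So 8^208 ≡ 159 · 125 · 201 ≡ 49 (mod 209).
Since 49 ≠ 1, base 8 is a Fermat witness: 209 is composite.

49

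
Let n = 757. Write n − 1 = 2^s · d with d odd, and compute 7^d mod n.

757 − 1 = 756 = 2^2 · 189, so d = 189.
7^1 ≡ 7 (mod 757)
7^2 ≡ 7^2 = 49 ≡ 49 (mod 757)
7^4 ≡ 49^2 = 2401 ≡ 130 (mod 757)
7^8 ≡ 130^2 = 16900 ≡ 246 (mod 757)
7^16 ≡ 246^2 = 60516 ≡ 713 (mod 757)
7^32 ≡ 713^2 = 508369 ≡ 422 (mod 757)
7^64 ≡ 422^2 = 178084 ≡ 189 (mod 757)
7^128 ≡ 189^2 = 35721 ≡ 142 (mod 757)
189 = 128 + 32 + 16 + 8 + 4 + 1 in binary powers of 2.
So 7^189 ≡ 142 · 422 · 713 · 246 · 130 · 7 ≡ 1 (mod 757).
Since 7^d ≡ 1 (mod 757), base 7 does not prove 757 composite.

1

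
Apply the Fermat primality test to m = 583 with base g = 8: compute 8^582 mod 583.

8^1 ≡ 8 (mod 583)
8^2 ≡ 8^2 = 64 ≡ 64 (mod 583)
8^4 ≡ 64^2 = 4096 ≡ 15 (mod 583)
8^8 ≡ 15^2 = 225 ≡ 225 (mod 583)
8^16 ≡ 225^2 = 50625 ≡ 487 (mod 583)
8^32 ≡ 487^2 = 237169 ≡ 471 (mod 583)
8^64 ≡ 471^2 = 221841 ≡ 301 (mod 583)
8^128 ≡ 301^2 = 90601 ≡ 236 (mod 583)
8^256 ≡ 236^2 = 55696 ≡ 311 (mod 583)
8^512 ≡ 311^2 = 96721 ≡ 526 (mod 583)
582 = 512 + 64 + 4 + 2 in binary powers of 2.
So 8^582 ≡ 526 · 301 · 15 · 64 ≡ 196 (mod 583).
Since 196 ≠ 1, base 8 is a Fermat witness: 583 is composite.

196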